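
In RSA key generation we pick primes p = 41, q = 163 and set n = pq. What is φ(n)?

6480

For distinct primes, φ(pq) = (p−1)(q−1) = 40 × 162 = 6480.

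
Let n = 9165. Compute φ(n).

4416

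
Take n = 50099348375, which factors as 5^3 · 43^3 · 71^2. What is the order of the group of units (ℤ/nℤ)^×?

38596026000

φ(5^3) = 5^2·(5−1) = 25·4 = 100.
φ(43^3) = 43^3 − 43^2 = 79507 − 1849 = 77658.
φ(71^2) = 71^1·(71−1) = 71·70 = 4970.
Since φ is multiplicative, φ(50099348375) = 100 · 77658 · 4970 = 38596026000.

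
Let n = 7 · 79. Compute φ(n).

φ(553) = 553 · (1 − 1/7) · (1 − 1/79)
       = 553 · 468/553 = 468.

468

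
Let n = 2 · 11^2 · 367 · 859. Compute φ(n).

φ(2) = 2 − 1 = 1.
φ(11^2) = 11^1·(11−1) = 11·10 = 110.
φ(367) = 367 − 1 = 366.
φ(859) = 859 − 1 = 858.
Multiply: 1 · 110 · 366 · 858 = 34543080.

34543080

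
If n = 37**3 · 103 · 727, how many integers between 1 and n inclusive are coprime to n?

3649578768

φ(3792947293) = 3792947293 · (1 − 1/37) · (1 − 1/103) · (1 − 1/727)
       = 3792947293 · 2665872/2770597 = 3649578768.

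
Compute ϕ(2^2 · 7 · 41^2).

19680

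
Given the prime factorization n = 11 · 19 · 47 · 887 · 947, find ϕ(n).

φ(11) = 11 − 1 = 10.
φ(19) = 19 − 1 = 18.
φ(47) = 47 − 1 = 46.
φ(887) = 887 − 1 = 886.
φ(947) = 947 − 1 = 946.
Since φ is multiplicative, φ(8251211947) = 10 · 18 · 46 · 886 · 946 = 6939931680.

6939931680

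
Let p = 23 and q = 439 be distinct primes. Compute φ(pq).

φ(pq) = (p−1)(q−1) = 22 · 438 = 9636.

9636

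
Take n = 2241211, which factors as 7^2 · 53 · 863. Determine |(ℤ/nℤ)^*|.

φ(7^2) = 7^2 − 7^1 = 49 − 7 = 42.
φ(53) = 53 − 1 = 52.
φ(863) = 863 − 1 = 862.
φ(2241211) = 42 × 52 × 862 = 1882608.

1882608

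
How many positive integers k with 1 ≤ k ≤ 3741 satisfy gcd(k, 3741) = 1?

Factor 3741: 3741 = 3 · 29 · 43.
φ(3741) = 3741 · (1 − 1/3) · (1 − 1/29) · (1 − 1/43)
       = 3741 · 2352/3741 = 2352.

2352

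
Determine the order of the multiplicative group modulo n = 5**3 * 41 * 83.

φ(425375) = 425375 · (1 − 1/5) · (1 − 1/41) · (1 − 1/83)
       = 425375 · 13120/17015 = 328000.

328000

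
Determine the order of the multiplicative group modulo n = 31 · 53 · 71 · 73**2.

573955200

φ(621643837) = 621643837 · (1 − 1/31) · (1 − 1/53) · (1 − 1/71) · (1 − 1/73)
       = 621643837 · 7862400/8515669 = 573955200.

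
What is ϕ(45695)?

31104

Prime factorization: 45695 = 5 × 13 × 19 × 37.
φ(45695) = 45695 · (1 − 1/5) · (1 − 1/13) · (1 − 1/19) · (1 − 1/37)
       = 45695 · 31104/45695 = 31104.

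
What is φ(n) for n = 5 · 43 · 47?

φ(10105) = 10105 · (1 − 1/5) · (1 − 1/43) · (1 − 1/47)
       = 10105 · 7728/10105 = 7728.

7728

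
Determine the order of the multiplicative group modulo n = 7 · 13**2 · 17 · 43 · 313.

φ(270673949) = 270673949 · (1 − 1/7) · (1 − 1/13) · (1 − 1/17) · (1 − 1/43) · (1 − 1/313)
       = 270673949 · 15095808/20821073 = 196245504.

196245504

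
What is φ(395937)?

241920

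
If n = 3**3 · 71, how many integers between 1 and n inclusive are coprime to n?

φ(3^3) = 3^3 − 3^2 = 27 − 9 = 18.
φ(71) = 71 − 1 = 70.
φ(1917) = 18 × 70 = 1260.

1260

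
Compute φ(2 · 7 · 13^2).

936

φ(2) = 2 − 1 = 1.
φ(7) = 7 − 1 = 6.
φ(13^2) = 13^2 − 13^1 = 169 − 13 = 156.
φ(2366) = 1 × 6 × 156 = 936.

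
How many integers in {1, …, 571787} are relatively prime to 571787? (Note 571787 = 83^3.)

φ(571787) = 571787 · (1 − 1/83)
       = 571787 · 82/83 = 564898.

564898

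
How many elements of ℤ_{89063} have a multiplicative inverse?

74880

First factor: 89063 = 13**2 · 17 · 31.
φ(89063) = 89063 · (1 − 1/13) · (1 − 1/17) · (1 − 1/31)
       = 89063 · 5760/6851 = 74880.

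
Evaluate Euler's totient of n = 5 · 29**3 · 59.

5463136

φ(7194755) = 7194755 · (1 − 1/5) · (1 − 1/29) · (1 − 1/59)
       = 7194755 · 6496/8555 = 5463136.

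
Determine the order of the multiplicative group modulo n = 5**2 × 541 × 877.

φ(5^2) = 5^1·(5−1) = 5·4 = 20.
φ(541) = 541 − 1 = 540.
φ(877) = 877 − 1 = 876.
Since φ is multiplicative, φ(11861425) = 20 · 540 · 876 = 9460800.

9460800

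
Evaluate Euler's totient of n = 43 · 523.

21924

φ(43) = 43 − 1 = 42.
φ(523) = 523 − 1 = 522.
φ(22489) = 42 × 522 = 21924.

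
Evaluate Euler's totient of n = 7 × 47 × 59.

φ(7) = 7 − 1 = 6.
φ(47) = 47 − 1 = 46.
φ(59) = 59 − 1 = 58.
Multiply: 6 · 46 · 58 = 16008.

16008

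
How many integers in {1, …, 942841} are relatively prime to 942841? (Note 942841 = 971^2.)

φ(971^2) = 971^2 − 971^1 = 942841 − 971 = 941870.

941870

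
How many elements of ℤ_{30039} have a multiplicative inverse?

30039 = 3 · 17 · 19 · 31.
φ(30039) = 30039 · (1 − 1/3) · (1 − 1/17) · (1 − 1/19) · (1 − 1/31)
       = 30039 · 17280/30039 = 17280.

17280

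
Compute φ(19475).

Factor 19475: 19475 = 5^2 * 19 * 41.
φ(5^2) = 5^2 − 5^1 = 25 − 5 = 20.
φ(19) = 19 − 1 = 18.
φ(41) = 41 − 1 = 40.
Multiply: 20 · 18 · 40 = 14400.

14400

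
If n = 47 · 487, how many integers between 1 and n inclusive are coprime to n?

22356

φ(22889) = 22889 · (1 − 1/47) · (1 − 1/487)
       = 22889 · 22356/22889 = 22356.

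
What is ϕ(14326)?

6048

First factor: 14326 = 2 * 13 * 19 * 29.
φ(2) = 2 − 1 = 1.
φ(13) = 13 − 1 = 12.
φ(19) = 19 − 1 = 18.
φ(29) = 29 − 1 = 28.
Since φ is multiplicative, φ(14326) = 1 · 12 · 18 · 28 = 6048.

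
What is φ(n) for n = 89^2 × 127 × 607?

598020192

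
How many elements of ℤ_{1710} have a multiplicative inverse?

432

1710 = 2 · 3^2 · 5 · 19.
φ(1710) = 1710 · (1 − 1/2) · (1 − 1/3) · (1 − 1/5) · (1 − 1/19)
       = 1710 · 144/570 = 432.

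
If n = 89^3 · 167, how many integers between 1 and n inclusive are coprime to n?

φ(117729823) = 117729823 · (1 − 1/89) · (1 − 1/167)
       = 117729823 · 14608/14863 = 115709968.

115709968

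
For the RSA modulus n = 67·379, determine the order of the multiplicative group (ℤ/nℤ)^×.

24948

φ(25393) = 25393 · (1 − 1/67) · (1 − 1/379)
       = 25393 · 24948/25393 = 24948.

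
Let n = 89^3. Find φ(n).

697048

φ(704969) = 704969 · (1 − 1/89)
       = 704969 · 88/89 = 697048.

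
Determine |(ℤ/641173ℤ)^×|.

544320

Prime factorization: 641173 = 13 * 31 * 37 * 43.
φ(641173) = 641173 · (1 − 1/13) · (1 − 1/31) · (1 − 1/37) · (1 − 1/43)
       = 641173 · 544320/641173 = 544320.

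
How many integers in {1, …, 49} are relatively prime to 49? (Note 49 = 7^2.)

φ(49) = 49 · (1 − 1/7)
       = 49 · 6/7 = 42.

42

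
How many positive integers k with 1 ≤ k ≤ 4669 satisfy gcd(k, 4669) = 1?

Factor 4669: 4669 = 7 * 23 * 29.
φ(7) = 7 − 1 = 6.
φ(23) = 23 − 1 = 22.
φ(29) = 29 − 1 = 28.
Multiply: 6 · 22 · 28 = 3696.

3696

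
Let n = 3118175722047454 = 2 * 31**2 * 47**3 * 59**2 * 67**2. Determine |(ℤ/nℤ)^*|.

1429997372725680

φ(3118175722047454) = 3118175722047454 · (1 − 1/2) · (1 − 1/31) · (1 − 1/47) · (1 − 1/59) · (1 − 1/67)
       = 3118175722047454 · 5282640/11519042 = 1429997372725680.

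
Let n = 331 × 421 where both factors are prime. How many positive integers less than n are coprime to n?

138600

For distinct primes, φ(pq) = (p−1)(q−1) = 330 × 420 = 138600.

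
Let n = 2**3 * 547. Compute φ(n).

2184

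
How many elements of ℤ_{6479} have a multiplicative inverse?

6479 = 11 × 19 × 31.
φ(11) = 11 − 1 = 10.
φ(19) = 19 − 1 = 18.
φ(31) = 31 − 1 = 30.
φ(6479) = 10 × 18 × 30 = 5400.

5400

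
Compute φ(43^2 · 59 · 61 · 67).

414802080

φ(43^2) = 43^2 − 43^1 = 1849 − 43 = 1806.
φ(59) = 59 − 1 = 58.
φ(61) = 61 − 1 = 60.
φ(67) = 67 − 1 = 66.
Since φ is multiplicative, φ(445854917) = 1806 · 58 · 60 · 66 = 414802080.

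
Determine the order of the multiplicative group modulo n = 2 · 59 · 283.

16356

φ(2) = 2 − 1 = 1.
φ(59) = 59 − 1 = 58.
φ(283) = 283 − 1 = 282.
φ(33394) = 1 × 58 × 282 = 16356.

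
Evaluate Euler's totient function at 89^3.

697048

φ(704969) = 704969 · (1 − 1/89)
       = 704969 · 88/89 = 697048.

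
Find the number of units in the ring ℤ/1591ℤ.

1512

First factor: 1591 = 37 × 43.
φ(37) = 37 − 1 = 36.
φ(43) = 43 − 1 = 42.
Since φ is multiplicative, φ(1591) = 36 · 42 = 1512.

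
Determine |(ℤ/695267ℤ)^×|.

598752

695267 = 19 × 23 × 37 × 43.
φ(19) = 19 − 1 = 18.
φ(23) = 23 − 1 = 22.
φ(37) = 37 − 1 = 36.
φ(43) = 43 − 1 = 42.
Since φ is multiplicative, φ(695267) = 18 · 22 · 36 · 42 = 598752.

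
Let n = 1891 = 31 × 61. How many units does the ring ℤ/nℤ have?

1800

φ(1891) = 1891 · (1 − 1/31) · (1 − 1/61)
       = 1891 · 1800/1891 = 1800.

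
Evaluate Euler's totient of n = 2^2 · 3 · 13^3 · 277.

2238912

φ(7302828) = 7302828 · (1 − 1/2) · (1 − 1/3) · (1 − 1/13) · (1 − 1/277)
       = 7302828 · 6624/21606 = 2238912.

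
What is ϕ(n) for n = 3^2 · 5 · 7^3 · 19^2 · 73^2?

12683526912

φ(29693374515) = 29693374515 · (1 − 1/3) · (1 − 1/5) · (1 − 1/7) · (1 − 1/19) · (1 − 1/73)
       = 29693374515 · 62208/145635 = 12683526912.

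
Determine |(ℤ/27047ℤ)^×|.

Factor 27047: 27047 = 17 * 37 * 43.
φ(17) = 17 − 1 = 16.
φ(37) = 37 − 1 = 36.
φ(43) = 43 − 1 = 42.
φ(27047) = 16 × 36 × 42 = 24192.

24192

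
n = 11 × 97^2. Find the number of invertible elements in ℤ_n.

93120

φ(103499) = 103499 · (1 − 1/11) · (1 − 1/97)
       = 103499 · 960/1067 = 93120.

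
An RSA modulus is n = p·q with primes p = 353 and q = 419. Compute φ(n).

147136

φ(n) = (p − 1)(q − 1) = (353−1)(419−1) = 352·418 = 147136.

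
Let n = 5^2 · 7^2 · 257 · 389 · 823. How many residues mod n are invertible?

φ(100790279275) = 100790279275 · (1 − 1/5) · (1 − 1/7) · (1 − 1/257) · (1 − 1/389) · (1 − 1/823)
       = 100790279275 · 1959542784/2879722265 = 68583997440.

68583997440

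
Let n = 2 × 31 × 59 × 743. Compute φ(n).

1291080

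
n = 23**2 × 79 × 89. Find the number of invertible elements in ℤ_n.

3473184

φ(3719399) = 3719399 · (1 − 1/23) · (1 − 1/79) · (1 − 1/89)
       = 3719399 · 151008/161713 = 3473184.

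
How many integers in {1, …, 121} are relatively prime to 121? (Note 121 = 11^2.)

110

φ(11^2) = 11^2 − 11^1 = 121 − 11 = 110.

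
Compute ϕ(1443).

864

Prime factorization: 1443 = 3 · 13 · 37.
φ(3) = 3 − 1 = 2.
φ(13) = 13 − 1 = 12.
φ(37) = 37 − 1 = 36.
Since φ is multiplicative, φ(1443) = 2 · 12 · 36 = 864.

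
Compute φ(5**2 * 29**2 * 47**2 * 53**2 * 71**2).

φ(5^2) = 5^2 − 5^1 = 25 − 5 = 20.
φ(29^2) = 29^1·(29−1) = 29·28 = 812.
φ(47^2) = 47^2 − 47^1 = 2209 − 47 = 2162.
φ(53^2) = 53^1·(53−1) = 53·52 = 2756.
φ(71^2) = 71^2 − 71^1 = 5041 − 71 = 4970.
φ(657658075074025) = 20 × 812 × 2162 × 2756 × 4970 = 480924958841600.

480924958841600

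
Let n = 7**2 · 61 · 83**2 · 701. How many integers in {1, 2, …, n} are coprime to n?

12005784000

φ(14434445921) = 14434445921 · (1 − 1/7) · (1 − 1/61) · (1 − 1/83) · (1 − 1/701)
       = 14434445921 · 20664000/24844141 = 12005784000.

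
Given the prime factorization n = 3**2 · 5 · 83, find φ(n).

φ(3735) = 3735 · (1 − 1/3) · (1 − 1/5) · (1 − 1/83)
       = 3735 · 656/1245 = 1968.

1968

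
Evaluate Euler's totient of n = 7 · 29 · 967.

162288

φ(7) = 7 − 1 = 6.
φ(29) = 29 − 1 = 28.
φ(967) = 967 − 1 = 966.
Since φ is multiplicative, φ(196301) = 6 · 28 · 966 = 162288.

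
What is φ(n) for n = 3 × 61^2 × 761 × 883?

4906742400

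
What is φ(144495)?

First factor: 144495 = 3^2 · 5 · 13^2 · 19.
φ(144495) = 144495 · (1 − 1/3) · (1 − 1/5) · (1 − 1/13) · (1 − 1/19)
       = 144495 · 1728/3705 = 67392.

67392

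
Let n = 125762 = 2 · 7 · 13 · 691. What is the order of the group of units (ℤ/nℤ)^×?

φ(2) = 2 − 1 = 1.
φ(7) = 7 − 1 = 6.
φ(13) = 13 − 1 = 12.
φ(691) = 691 − 1 = 690.
Since φ is multiplicative, φ(125762) = 1 · 6 · 12 · 690 = 49680.

49680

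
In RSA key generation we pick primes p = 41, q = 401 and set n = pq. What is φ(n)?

16000

φ(41) = 41 − 1 = 40.
φ(401) = 401 − 1 = 400.
Since φ is multiplicative, φ(16441) = 40 · 400 = 16000.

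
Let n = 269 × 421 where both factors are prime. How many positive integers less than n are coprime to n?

φ(pq) = (p−1)(q−1) = 268 · 420 = 112560.

112560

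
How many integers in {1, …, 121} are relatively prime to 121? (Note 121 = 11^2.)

110

φ(121) = 121 · (1 − 1/11)
       = 121 · 10/11 = 110.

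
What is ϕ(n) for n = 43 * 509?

φ(21887) = 21887 · (1 − 1/43) · (1 − 1/509)
       = 21887 · 21336/21887 = 21336.

21336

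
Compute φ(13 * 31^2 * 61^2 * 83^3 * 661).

15228574514208000

φ(17569611020498771) = 17569611020498771 · (1 − 1/13) · (1 − 1/31) · (1 − 1/61) · (1 − 1/83) · (1 − 1/661)
       = 17569611020498771 · 1168992000/1348697129 = 15228574514208000.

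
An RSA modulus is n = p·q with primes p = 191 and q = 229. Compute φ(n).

φ(191) = 191 − 1 = 190.
φ(229) = 229 − 1 = 228.
φ(43739) = 190 × 228 = 43320.

43320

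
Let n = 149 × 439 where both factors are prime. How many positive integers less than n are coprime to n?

φ(n) = (p − 1)(q − 1) = (149−1)(439−1) = 148·438 = 64824.

64824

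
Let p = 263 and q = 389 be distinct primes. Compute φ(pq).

101656

φ(263) = 263 − 1 = 262.
φ(389) = 389 − 1 = 388.
φ(102307) = 262 × 388 = 101656.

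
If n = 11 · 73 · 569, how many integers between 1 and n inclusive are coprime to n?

φ(11) = 11 − 1 = 10.
φ(73) = 73 − 1 = 72.
φ(569) = 569 − 1 = 568.
Since φ is multiplicative, φ(456907) = 10 · 72 · 568 = 408960.

408960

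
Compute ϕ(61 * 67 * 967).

3825360

φ(61) = 61 − 1 = 60.
φ(67) = 67 − 1 = 66.
φ(967) = 967 − 1 = 966.
Multiply: 60 · 66 · 966 = 3825360.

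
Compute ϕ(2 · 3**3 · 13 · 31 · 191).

1231200

φ(2) = 2 − 1 = 1.
φ(3^3) = 3^2·(3−1) = 9·2 = 18.
φ(13) = 13 − 1 = 12.
φ(31) = 31 − 1 = 30.
φ(191) = 191 − 1 = 190.
Since φ is multiplicative, φ(4156542) = 1 · 18 · 12 · 30 · 190 = 1231200.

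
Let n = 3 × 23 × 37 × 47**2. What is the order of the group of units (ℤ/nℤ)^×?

φ(3) = 3 − 1 = 2.
φ(23) = 23 − 1 = 22.
φ(37) = 37 − 1 = 36.
φ(47^2) = 47^1·(47−1) = 47·46 = 2162.
Multiply: 2 · 22 · 36 · 2162 = 3424608.

3424608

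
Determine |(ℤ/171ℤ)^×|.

108

First factor: 171 = 3^2 · 19.
φ(3^2) = 3^2 − 3^1 = 9 − 3 = 6.
φ(19) = 19 − 1 = 18.
Multiply: 6 · 18 = 108.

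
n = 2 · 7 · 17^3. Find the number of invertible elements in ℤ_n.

27744

φ(68782) = 68782 · (1 − 1/2) · (1 − 1/7) · (1 − 1/17)
       = 68782 · 96/238 = 27744.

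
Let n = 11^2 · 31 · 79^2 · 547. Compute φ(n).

11102691600

φ(12805265077) = 12805265077 · (1 − 1/11) · (1 − 1/31) · (1 − 1/79) · (1 − 1/547)
       = 12805265077 · 12776400/14735633 = 11102691600.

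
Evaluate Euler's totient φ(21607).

First factor: 21607 = 17 · 31 · 41.
φ(17) = 17 − 1 = 16.
φ(31) = 31 − 1 = 30.
φ(41) = 41 − 1 = 40.
Multiply: 16 · 30 · 40 = 19200.

19200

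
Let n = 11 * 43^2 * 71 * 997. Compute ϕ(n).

φ(11) = 11 − 1 = 10.
φ(43^2) = 43^1·(43−1) = 43·42 = 1806.
φ(71) = 71 − 1 = 70.
φ(997) = 997 − 1 = 996.
φ(1439736793) = 10 × 1806 × 70 × 996 = 1259143200.

1259143200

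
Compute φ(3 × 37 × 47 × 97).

317952

φ(506049) = 506049 · (1 − 1/3) · (1 − 1/37) · (1 − 1/47) · (1 − 1/97)
       = 506049 · 317952/506049 = 317952.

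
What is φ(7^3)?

294

φ(343) = 343 · (1 − 1/7)
       = 343 · 6/7 = 294.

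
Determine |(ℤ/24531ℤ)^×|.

13824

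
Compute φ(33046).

Factor 33046: 33046 = 2 · 13 · 31 · 41.
φ(2) = 2 − 1 = 1.
φ(13) = 13 − 1 = 12.
φ(31) = 31 − 1 = 30.
φ(41) = 41 − 1 = 40.
Multiply: 1 · 12 · 30 · 40 = 14400.

14400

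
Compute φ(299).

299 = 13 · 23.
φ(13) = 13 − 1 = 12.
φ(23) = 23 − 1 = 22.
Since φ is multiplicative, φ(299) = 12 · 22 = 264.

264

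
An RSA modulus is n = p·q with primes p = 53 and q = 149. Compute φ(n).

7696

φ(n) = (p − 1)(q − 1) = (53−1)(149−1) = 52·148 = 7696.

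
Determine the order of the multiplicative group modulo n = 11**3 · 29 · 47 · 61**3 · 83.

φ(11^3) = 11^3 − 11^2 = 1331 − 121 = 1210.
φ(29) = 29 − 1 = 28.
φ(47) = 47 − 1 = 46.
φ(61^3) = 61^2·(61−1) = 3721·60 = 223260.
φ(83) = 83 − 1 = 82.
φ(34177595753719) = 1210 × 28 × 46 × 223260 × 82 = 28531592073600.

28531592073600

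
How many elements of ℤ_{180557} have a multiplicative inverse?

145152

Prime factorization: 180557 = 13 · 17 · 19 · 43.
φ(13) = 13 − 1 = 12.
φ(17) = 17 − 1 = 16.
φ(19) = 19 − 1 = 18.
φ(43) = 43 − 1 = 42.
Since φ is multiplicative, φ(180557) = 12 · 16 · 18 · 42 = 145152.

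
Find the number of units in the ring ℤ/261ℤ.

168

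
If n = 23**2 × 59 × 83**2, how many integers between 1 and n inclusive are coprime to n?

φ(23^2) = 23^2 − 23^1 = 529 − 23 = 506.
φ(59) = 59 − 1 = 58.
φ(83^2) = 83^2 − 83^1 = 6889 − 83 = 6806.
Since φ is multiplicative, φ(215012579) = 506 · 58 · 6806 = 199742488.

199742488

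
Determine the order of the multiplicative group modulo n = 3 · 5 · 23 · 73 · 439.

5550336

φ(3) = 3 − 1 = 2.
φ(5) = 5 − 1 = 4.
φ(23) = 23 − 1 = 22.
φ(73) = 73 − 1 = 72.
φ(439) = 439 − 1 = 438.
φ(11056215) = 2 × 4 × 22 × 72 × 438 = 5550336.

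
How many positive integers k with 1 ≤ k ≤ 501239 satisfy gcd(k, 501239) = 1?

First factor: 501239 = 19 · 23 · 31 · 37.
φ(19) = 19 − 1 = 18.
φ(23) = 23 − 1 = 22.
φ(31) = 31 − 1 = 30.
φ(37) = 37 − 1 = 36.
Since φ is multiplicative, φ(501239) = 18 · 22 · 30 · 36 = 427680.

427680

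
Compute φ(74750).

26400

Prime factorization: 74750 = 2 · 5^3 · 13 · 23.
φ(74750) = 74750 · (1 − 1/2) · (1 − 1/5) · (1 − 1/13) · (1 − 1/23)
       = 74750 · 1056/2990 = 26400.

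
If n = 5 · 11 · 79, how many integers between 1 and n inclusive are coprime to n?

φ(5) = 5 − 1 = 4.
φ(11) = 11 − 1 = 10.
φ(79) = 79 − 1 = 78.
Multiply: 4 · 10 · 78 = 3120.

3120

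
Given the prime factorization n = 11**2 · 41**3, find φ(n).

7396400

φ(8339441) = 8339441 · (1 − 1/11) · (1 − 1/41)
       = 8339441 · 400/451 = 7396400.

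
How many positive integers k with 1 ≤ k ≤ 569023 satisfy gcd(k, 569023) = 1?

569023 = 7 · 13**3 · 37.
φ(569023) = 569023 · (1 − 1/7) · (1 − 1/13) · (1 − 1/37)
       = 569023 · 2592/3367 = 438048.

438048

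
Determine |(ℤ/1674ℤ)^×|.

540

Prime factorization: 1674 = 2 · 3^3 · 31.
φ(2) = 2 − 1 = 1.
φ(3^3) = 3^3 − 3^2 = 27 − 9 = 18.
φ(31) = 31 − 1 = 30.
Since φ is multiplicative, φ(1674) = 1 · 18 · 30 = 540.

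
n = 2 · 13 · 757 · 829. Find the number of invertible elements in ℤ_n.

7511616

φ(2) = 2 − 1 = 1.
φ(13) = 13 − 1 = 12.
φ(757) = 757 − 1 = 756.
φ(829) = 829 − 1 = 828.
φ(16316378) = 1 × 12 × 756 × 828 = 7511616.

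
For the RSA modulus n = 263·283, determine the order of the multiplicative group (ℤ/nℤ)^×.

73884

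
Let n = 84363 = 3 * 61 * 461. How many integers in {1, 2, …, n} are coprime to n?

φ(84363) = 84363 · (1 − 1/3) · (1 − 1/61) · (1 − 1/461)
       = 84363 · 55200/84363 = 55200.

55200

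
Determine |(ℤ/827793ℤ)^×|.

827793 = 3^3 * 23 * 31 * 43.
φ(827793) = 827793 · (1 − 1/3) · (1 − 1/23) · (1 − 1/31) · (1 − 1/43)
       = 827793 · 55440/91977 = 498960.

498960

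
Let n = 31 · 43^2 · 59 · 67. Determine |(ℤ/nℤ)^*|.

φ(226582007) = 226582007 · (1 − 1/31) · (1 − 1/43) · (1 − 1/59) · (1 − 1/67)
       = 226582007 · 4823280/5269349 = 207401040.

207401040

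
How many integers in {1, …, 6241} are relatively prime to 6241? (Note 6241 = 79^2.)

6162

φ(6241) = 6241 · (1 − 1/79)
       = 6241 · 78/79 = 6162.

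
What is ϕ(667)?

616

667 = 23 · 29.
φ(667) = 667 · (1 − 1/23) · (1 − 1/29)
       = 667 · 616/667 = 616.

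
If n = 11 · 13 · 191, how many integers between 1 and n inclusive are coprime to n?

22800

φ(27313) = 27313 · (1 − 1/11) · (1 − 1/13) · (1 − 1/191)
       = 27313 · 22800/27313 = 22800.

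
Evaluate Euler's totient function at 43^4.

φ(43^4) = 43^3·(43−1) = 79507·42 = 3339294.

3339294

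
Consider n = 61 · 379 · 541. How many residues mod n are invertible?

φ(61) = 61 − 1 = 60.
φ(379) = 379 − 1 = 378.
φ(541) = 541 − 1 = 540.
Multiply: 60 · 378 · 540 = 12247200.

12247200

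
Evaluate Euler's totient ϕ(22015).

13824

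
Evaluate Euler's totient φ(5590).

Factor 5590: 5590 = 2 * 5 * 13 * 43.
φ(5590) = 5590 · (1 − 1/2) · (1 − 1/5) · (1 − 1/13) · (1 − 1/43)
       = 5590 · 2016/5590 = 2016.

2016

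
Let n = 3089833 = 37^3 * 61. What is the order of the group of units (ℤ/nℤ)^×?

2957040

φ(37^3) = 37^2·(37−1) = 1369·36 = 49284.
φ(61) = 61 − 1 = 60.
Since φ is multiplicative, φ(3089833) = 49284 · 60 = 2957040.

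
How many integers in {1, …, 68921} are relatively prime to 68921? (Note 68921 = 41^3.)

67240

φ(68921) = 68921 · (1 − 1/41)
       = 68921 · 40/41 = 67240.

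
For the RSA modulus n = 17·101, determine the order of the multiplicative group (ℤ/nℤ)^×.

1600

φ(pq) = (p−1)(q−1) = 16 · 100 = 1600.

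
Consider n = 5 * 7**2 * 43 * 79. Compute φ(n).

550368

φ(832265) = 832265 · (1 − 1/5) · (1 − 1/7) · (1 − 1/43) · (1 − 1/79)
       = 832265 · 78624/118895 = 550368.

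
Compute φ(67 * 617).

40656

φ(67) = 67 − 1 = 66.
φ(617) = 617 − 1 = 616.
φ(41339) = 66 × 616 = 40656.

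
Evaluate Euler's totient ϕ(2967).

Prime factorization: 2967 = 3 * 23 * 43.
φ(2967) = 2967 · (1 − 1/3) · (1 − 1/23) · (1 − 1/43)
       = 2967 · 1848/2967 = 1848.

1848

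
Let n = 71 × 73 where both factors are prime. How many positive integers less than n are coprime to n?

5040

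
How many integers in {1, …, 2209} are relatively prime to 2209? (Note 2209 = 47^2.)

φ(2209) = 2209 · (1 − 1/47)
       = 2209 · 46/47 = 2162.

2162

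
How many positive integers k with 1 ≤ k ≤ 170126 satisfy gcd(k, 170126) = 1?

71280

Factor 170126: 170126 = 2 × 11^2 × 19 × 37.
φ(2) = 2 − 1 = 1.
φ(11^2) = 11^2 − 11^1 = 121 − 11 = 110.
φ(19) = 19 − 1 = 18.
φ(37) = 37 − 1 = 36.
Since φ is multiplicative, φ(170126) = 1 · 110 · 18 · 36 = 71280.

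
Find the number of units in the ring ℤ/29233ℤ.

26400

29233 = 23 × 31 × 41.
φ(23) = 23 − 1 = 22.
φ(31) = 31 − 1 = 30.
φ(41) = 41 − 1 = 40.
Since φ is multiplicative, φ(29233) = 22 · 30 · 40 = 26400.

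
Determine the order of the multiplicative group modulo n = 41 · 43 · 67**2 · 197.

1456076160

φ(41) = 41 − 1 = 40.
φ(43) = 43 − 1 = 42.
φ(67^2) = 67^2 − 67^1 = 4489 − 67 = 4422.
φ(197) = 197 − 1 = 196.
φ(1559079079) = 40 × 42 × 4422 × 196 = 1456076160.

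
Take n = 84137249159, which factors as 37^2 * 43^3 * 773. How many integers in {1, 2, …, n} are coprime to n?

79856032032

φ(37^2) = 37^1·(37−1) = 37·36 = 1332.
φ(43^3) = 43^3 − 43^2 = 79507 − 1849 = 77658.
φ(773) = 773 − 1 = 772.
φ(84137249159) = 1332 × 77658 × 772 = 79856032032.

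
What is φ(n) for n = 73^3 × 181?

69063840

φ(73^3) = 73^2·(73−1) = 5329·72 = 383688.
φ(181) = 181 − 1 = 180.
Since φ is multiplicative, φ(70412077) = 383688 · 180 = 69063840.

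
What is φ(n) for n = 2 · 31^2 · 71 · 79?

5077800

φ(2) = 2 − 1 = 1.
φ(31^2) = 31^1·(31−1) = 31·30 = 930.
φ(71) = 71 − 1 = 70.
φ(79) = 79 − 1 = 78.
φ(10780498) = 1 × 930 × 70 × 78 = 5077800.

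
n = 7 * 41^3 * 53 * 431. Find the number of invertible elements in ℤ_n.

9020918400

φ(7) = 7 − 1 = 6.
φ(41^3) = 41^2·(41−1) = 1681·40 = 67240.
φ(53) = 53 − 1 = 52.
φ(431) = 431 − 1 = 430.
Multiply: 6 · 67240 · 52 · 430 = 9020918400.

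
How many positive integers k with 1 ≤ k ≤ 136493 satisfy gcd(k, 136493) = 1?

Factor 136493: 136493 = 7 · 17 · 31 · 37.
φ(7) = 7 − 1 = 6.
φ(17) = 17 − 1 = 16.
φ(31) = 31 − 1 = 30.
φ(37) = 37 − 1 = 36.
Multiply: 6 · 16 · 30 · 36 = 103680.

103680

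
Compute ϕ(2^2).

2

φ(2^2) = 2^1·(2−1) = 2·1 = 2.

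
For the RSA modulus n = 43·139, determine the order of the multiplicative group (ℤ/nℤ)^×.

5796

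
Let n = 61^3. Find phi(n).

φ(61^3) = 61^2·(61−1) = 3721·60 = 223260.

223260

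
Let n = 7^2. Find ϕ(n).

42

φ(7^2) = 7^2 − 7^1 = 49 − 7 = 42.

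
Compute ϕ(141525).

Prime factorization: 141525 = 3^2 · 5^2 · 17 · 37.
φ(141525) = 141525 · (1 − 1/3) · (1 − 1/5) · (1 − 1/17) · (1 − 1/37)
       = 141525 · 4608/9435 = 69120.

69120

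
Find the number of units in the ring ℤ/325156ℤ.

146016

Factor 325156: 325156 = 2^2 * 13^3 * 37.
φ(325156) = 325156 · (1 − 1/2) · (1 − 1/13) · (1 − 1/37)
       = 325156 · 432/962 = 146016.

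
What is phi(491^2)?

240590

φ(491^2) = 491^1·(491−1) = 491·490 = 240590.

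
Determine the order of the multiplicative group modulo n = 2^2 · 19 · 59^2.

123192

φ(2^2) = 2^1·(2−1) = 2·1 = 2.
φ(19) = 19 − 1 = 18.
φ(59^2) = 59^2 − 59^1 = 3481 − 59 = 3422.
φ(264556) = 2 × 18 × 3422 = 123192.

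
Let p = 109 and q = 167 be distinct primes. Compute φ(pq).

φ(18203) = 18203 · (1 − 1/109) · (1 − 1/167)
       = 18203 · 17928/18203 = 17928.

17928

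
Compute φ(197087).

158400

197087 = 11 · 19 · 23 · 41.
φ(11) = 11 − 1 = 10.
φ(19) = 19 − 1 = 18.
φ(23) = 23 − 1 = 22.
φ(41) = 41 − 1 = 40.
Since φ is multiplicative, φ(197087) = 10 · 18 · 22 · 40 = 158400.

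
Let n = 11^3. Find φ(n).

1210

φ(1331) = 1331 · (1 − 1/11)
       = 1331 · 10/11 = 1210.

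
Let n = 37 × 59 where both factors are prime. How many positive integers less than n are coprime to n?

φ(pq) = (p−1)(q−1) = 36 · 58 = 2088.

2088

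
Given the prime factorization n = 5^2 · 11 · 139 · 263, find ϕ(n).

7231200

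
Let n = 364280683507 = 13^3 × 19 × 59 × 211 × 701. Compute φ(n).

φ(364280683507) = 364280683507 · (1 − 1/13) · (1 − 1/19) · (1 − 1/59) · (1 − 1/211) · (1 − 1/701)
       = 364280683507 · 1841616000/2155507003 = 311233104000.

311233104000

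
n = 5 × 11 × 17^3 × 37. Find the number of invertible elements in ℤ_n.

6658560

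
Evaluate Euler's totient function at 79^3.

φ(79^3) = 79^3 − 79^2 = 493039 − 6241 = 486798.

486798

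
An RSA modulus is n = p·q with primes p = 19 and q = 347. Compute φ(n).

6228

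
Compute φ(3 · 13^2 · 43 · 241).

φ(5254041) = 5254041 · (1 − 1/3) · (1 − 1/13) · (1 − 1/43) · (1 − 1/241)
       = 5254041 · 241920/404157 = 3144960.

3144960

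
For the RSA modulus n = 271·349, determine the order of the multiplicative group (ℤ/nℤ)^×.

93960

φ(271) = 271 − 1 = 270.
φ(349) = 349 − 1 = 348.
φ(94579) = 270 × 348 = 93960.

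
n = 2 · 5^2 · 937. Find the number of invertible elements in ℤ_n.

18720

φ(2) = 2 − 1 = 1.
φ(5^2) = 5^2 − 5^1 = 25 − 5 = 20.
φ(937) = 937 − 1 = 936.
φ(46850) = 1 × 20 × 936 = 18720.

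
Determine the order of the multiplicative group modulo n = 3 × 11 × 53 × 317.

φ(554433) = 554433 · (1 − 1/3) · (1 − 1/11) · (1 − 1/53) · (1 − 1/317)
       = 554433 · 328640/554433 = 328640.

328640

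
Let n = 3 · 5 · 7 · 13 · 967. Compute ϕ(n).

556416

φ(3) = 3 − 1 = 2.
φ(5) = 5 − 1 = 4.
φ(7) = 7 − 1 = 6.
φ(13) = 13 − 1 = 12.
φ(967) = 967 − 1 = 966.
Since φ is multiplicative, φ(1319955) = 2 · 4 · 6 · 12 · 966 = 556416.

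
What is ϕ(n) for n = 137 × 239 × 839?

φ(27471377) = 27471377 · (1 − 1/137) · (1 − 1/239) · (1 − 1/839)
       = 27471377 · 27124384/27471377 = 27124384.

27124384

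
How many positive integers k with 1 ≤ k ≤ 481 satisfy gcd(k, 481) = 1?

432

Prime factorization: 481 = 13 · 37.
φ(13) = 13 − 1 = 12.
φ(37) = 37 − 1 = 36.
Multiply: 12 · 36 = 432.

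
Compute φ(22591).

20160

Factor 22591: 22591 = 19 * 29 * 41.
φ(19) = 19 − 1 = 18.
φ(29) = 29 − 1 = 28.
φ(41) = 41 − 1 = 40.
Since φ is multiplicative, φ(22591) = 18 · 28 · 40 = 20160.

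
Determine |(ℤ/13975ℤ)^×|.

10080

13975 = 5**2 · 13 · 43.
φ(13975) = 13975 · (1 − 1/5) · (1 − 1/13) · (1 − 1/43)
       = 13975 · 2016/2795 = 10080.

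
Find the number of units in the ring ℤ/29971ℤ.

First factor: 29971 = 17 · 41 · 43.
φ(29971) = 29971 · (1 − 1/17) · (1 − 1/41) · (1 − 1/43)
       = 29971 · 26880/29971 = 26880.

26880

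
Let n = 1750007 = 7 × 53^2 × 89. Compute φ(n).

1455168

φ(1750007) = 1750007 · (1 − 1/7) · (1 − 1/53) · (1 − 1/89)
       = 1750007 · 27456/33019 = 1455168.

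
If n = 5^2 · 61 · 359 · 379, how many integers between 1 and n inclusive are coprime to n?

φ(207493025) = 207493025 · (1 − 1/5) · (1 − 1/61) · (1 − 1/359) · (1 − 1/379)
       = 207493025 · 32477760/41498605 = 162388800.

162388800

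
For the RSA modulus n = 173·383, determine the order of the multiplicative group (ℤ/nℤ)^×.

φ(pq) = (p−1)(q−1) = 172 · 382 = 65704.

65704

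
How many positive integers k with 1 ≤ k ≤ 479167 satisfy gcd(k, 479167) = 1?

Factor 479167: 479167 = 13 × 29 × 31 × 41.
φ(479167) = 479167 · (1 − 1/13) · (1 − 1/29) · (1 − 1/31) · (1 − 1/41)
       = 479167 · 403200/479167 = 403200.

403200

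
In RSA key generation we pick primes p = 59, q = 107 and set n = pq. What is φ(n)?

6148

φ(59) = 59 − 1 = 58.
φ(107) = 107 − 1 = 106.
Since φ is multiplicative, φ(6313) = 58 · 106 = 6148.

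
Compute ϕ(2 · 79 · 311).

24180

φ(2) = 2 − 1 = 1.
φ(79) = 79 − 1 = 78.
φ(311) = 311 − 1 = 310.
Multiply: 1 · 78 · 310 = 24180.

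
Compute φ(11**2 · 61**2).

φ(11^2) = 11^1·(11−1) = 11·10 = 110.
φ(61^2) = 61^2 − 61^1 = 3721 − 61 = 3660.
Since φ is multiplicative, φ(450241) = 110 · 3660 = 402600.

402600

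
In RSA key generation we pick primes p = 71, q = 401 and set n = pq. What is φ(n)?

φ(71) = 71 − 1 = 70.
φ(401) = 401 − 1 = 400.
Since φ is multiplicative, φ(28471) = 70 · 400 = 28000.

28000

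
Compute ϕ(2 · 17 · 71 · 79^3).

545213760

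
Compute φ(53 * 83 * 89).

φ(53) = 53 − 1 = 52.
φ(83) = 83 − 1 = 82.
φ(89) = 89 − 1 = 88.
φ(391511) = 52 × 82 × 88 = 375232.

375232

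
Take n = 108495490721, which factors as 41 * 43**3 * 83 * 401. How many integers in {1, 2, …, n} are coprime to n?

101887296000

φ(108495490721) = 108495490721 · (1 − 1/41) · (1 − 1/43) · (1 − 1/83) · (1 − 1/401)
       = 108495490721 · 55104000/58677929 = 101887296000.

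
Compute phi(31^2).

φ(31^2) = 31^2 − 31^1 = 961 − 31 = 930.

930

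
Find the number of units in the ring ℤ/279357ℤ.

First factor: 279357 = 3 * 13**2 * 19 * 29.
φ(279357) = 279357 · (1 − 1/3) · (1 − 1/13) · (1 − 1/19) · (1 − 1/29)
       = 279357 · 12096/21489 = 157248.

157248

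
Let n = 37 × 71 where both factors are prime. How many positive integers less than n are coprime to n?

φ(2627) = 2627 · (1 − 1/37) · (1 − 1/71)
       = 2627 · 2520/2627 = 2520.

2520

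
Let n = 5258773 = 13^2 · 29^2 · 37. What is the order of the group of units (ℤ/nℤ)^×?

φ(13^2) = 13^1·(13−1) = 13·12 = 156.
φ(29^2) = 29^2 − 29^1 = 841 − 29 = 812.
φ(37) = 37 − 1 = 36.
Multiply: 156 · 812 · 36 = 4560192.

4560192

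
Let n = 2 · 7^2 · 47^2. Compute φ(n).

90804

φ(2) = 2 − 1 = 1.
φ(7^2) = 7^2 − 7^1 = 49 − 7 = 42.
φ(47^2) = 47^2 − 47^1 = 2209 − 47 = 2162.
Multiply: 1 · 42 · 2162 = 90804.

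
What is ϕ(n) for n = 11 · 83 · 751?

615000

φ(11) = 11 − 1 = 10.
φ(83) = 83 − 1 = 82.
φ(751) = 751 − 1 = 750.
Multiply: 10 · 82 · 750 = 615000.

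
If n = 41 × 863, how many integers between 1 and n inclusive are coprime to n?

φ(41) = 41 − 1 = 40.
φ(863) = 863 − 1 = 862.
φ(35383) = 40 × 862 = 34480.

34480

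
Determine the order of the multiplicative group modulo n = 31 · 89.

2640

φ(31) = 31 − 1 = 30.
φ(89) = 89 − 1 = 88.
Since φ is multiplicative, φ(2759) = 30 · 88 = 2640.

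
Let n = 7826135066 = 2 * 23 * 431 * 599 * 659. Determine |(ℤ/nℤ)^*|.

φ(7826135066) = 7826135066 · (1 − 1/2) · (1 − 1/23) · (1 − 1/431) · (1 − 1/599) · (1 − 1/659)
       = 7826135066 · 3722358640/7826135066 = 3722358640.

3722358640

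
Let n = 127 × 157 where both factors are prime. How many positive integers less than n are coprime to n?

19656

φ(n) = (p − 1)(q − 1) = (127−1)(157−1) = 126·156 = 19656.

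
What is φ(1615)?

Prime factorization: 1615 = 5 · 17 · 19.
φ(1615) = 1615 · (1 − 1/5) · (1 − 1/17) · (1 − 1/19)
       = 1615 · 1152/1615 = 1152.

1152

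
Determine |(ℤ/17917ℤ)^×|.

17917 = 19 · 23 · 41.
φ(17917) = 17917 · (1 − 1/19) · (1 − 1/23) · (1 − 1/41)
       = 17917 · 15840/17917 = 15840.

15840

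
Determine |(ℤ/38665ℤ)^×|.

25920

38665 = 5 · 11 · 19 · 37.
φ(5) = 5 − 1 = 4.
φ(11) = 11 − 1 = 10.
φ(19) = 19 − 1 = 18.
φ(37) = 37 − 1 = 36.
Multiply: 4 · 10 · 18 · 36 = 25920.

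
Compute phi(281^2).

φ(78961) = 78961 · (1 − 1/281)
       = 78961 · 280/281 = 78680.

78680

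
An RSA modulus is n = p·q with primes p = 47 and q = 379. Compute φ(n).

For distinct primes, φ(pq) = (p−1)(q−1) = 46 × 378 = 17388.

17388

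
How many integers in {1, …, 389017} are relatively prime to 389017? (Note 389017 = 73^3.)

φ(389017) = 389017 · (1 − 1/73)
       = 389017 · 72/73 = 383688.

383688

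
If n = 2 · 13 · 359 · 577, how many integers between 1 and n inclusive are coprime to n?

2474496

φ(5385718) = 5385718 · (1 − 1/2) · (1 − 1/13) · (1 − 1/359) · (1 − 1/577)
       = 5385718 · 2474496/5385718 = 2474496.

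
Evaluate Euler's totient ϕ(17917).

Prime factorization: 17917 = 19 · 23 · 41.
φ(19) = 19 − 1 = 18.
φ(23) = 23 − 1 = 22.
φ(41) = 41 − 1 = 40.
Since φ is multiplicative, φ(17917) = 18 · 22 · 40 = 15840.

15840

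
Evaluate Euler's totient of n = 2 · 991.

990

φ(2) = 2 − 1 = 1.
φ(991) = 991 − 1 = 990.
φ(1982) = 1 × 990 = 990.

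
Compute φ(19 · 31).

φ(589) = 589 · (1 − 1/19) · (1 − 1/31)
       = 589 · 540/589 = 540.

540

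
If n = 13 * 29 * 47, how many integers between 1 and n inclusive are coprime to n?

φ(17719) = 17719 · (1 − 1/13) · (1 − 1/29) · (1 − 1/47)
       = 17719 · 15456/17719 = 15456.

15456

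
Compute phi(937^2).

877032

φ(937^2) = 937^2 − 937^1 = 877969 − 937 = 877032.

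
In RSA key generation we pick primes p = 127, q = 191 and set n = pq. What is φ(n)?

23940

For distinct primes, φ(pq) = (p−1)(q−1) = 126 × 190 = 23940.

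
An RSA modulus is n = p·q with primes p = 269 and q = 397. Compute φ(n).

106128

φ(269) = 269 − 1 = 268.
φ(397) = 397 − 1 = 396.
Multiply: 268 · 396 = 106128.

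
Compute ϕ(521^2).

270920

φ(271441) = 271441 · (1 − 1/521)
       = 271441 · 520/521 = 270920.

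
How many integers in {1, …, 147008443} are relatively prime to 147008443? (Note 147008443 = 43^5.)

φ(147008443) = 147008443 · (1 − 1/43)
       = 147008443 · 42/43 = 143589642.

143589642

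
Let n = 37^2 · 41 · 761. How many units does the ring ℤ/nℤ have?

φ(42714169) = 42714169 · (1 − 1/37) · (1 − 1/41) · (1 − 1/761)
       = 42714169 · 1094400/1154437 = 40492800.

40492800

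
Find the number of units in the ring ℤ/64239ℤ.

33264

Factor 64239: 64239 = 3 × 7^2 × 19 × 23.
φ(64239) = 64239 · (1 − 1/3) · (1 − 1/7) · (1 − 1/19) · (1 − 1/23)
       = 64239 · 4752/9177 = 33264.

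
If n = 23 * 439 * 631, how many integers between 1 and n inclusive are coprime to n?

6070680

φ(6371207) = 6371207 · (1 − 1/23) · (1 − 1/439) · (1 − 1/631)
       = 6371207 · 6070680/6371207 = 6070680.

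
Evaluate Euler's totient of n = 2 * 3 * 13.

24

φ(78) = 78 · (1 − 1/2) · (1 − 1/3) · (1 − 1/13)
       = 78 · 24/78 = 24.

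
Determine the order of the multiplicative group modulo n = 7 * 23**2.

3036

φ(3703) = 3703 · (1 − 1/7) · (1 − 1/23)
       = 3703 · 132/161 = 3036.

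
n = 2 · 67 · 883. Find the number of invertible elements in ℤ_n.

58212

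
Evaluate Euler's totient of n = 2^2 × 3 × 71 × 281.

78400

φ(2^2) = 2^1·(2−1) = 2·1 = 2.
φ(3) = 3 − 1 = 2.
φ(71) = 71 − 1 = 70.
φ(281) = 281 − 1 = 280.
Multiply: 2 · 2 · 70 · 280 = 78400.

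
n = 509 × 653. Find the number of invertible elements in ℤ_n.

φ(332377) = 332377 · (1 − 1/509) · (1 − 1/653)
       = 332377 · 331216/332377 = 331216.

331216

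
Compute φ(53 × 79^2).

φ(330773) = 330773 · (1 − 1/53) · (1 − 1/79)
       = 330773 · 4056/4187 = 320424.

320424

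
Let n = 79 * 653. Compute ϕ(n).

50856

φ(51587) = 51587 · (1 − 1/79) · (1 − 1/653)
       = 51587 · 50856/51587 = 50856.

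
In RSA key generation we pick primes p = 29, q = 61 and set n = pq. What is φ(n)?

φ(pq) = (p−1)(q−1) = 28 · 60 = 1680.

1680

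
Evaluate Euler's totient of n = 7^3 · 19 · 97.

φ(632149) = 632149 · (1 − 1/7) · (1 − 1/19) · (1 − 1/97)
       = 632149 · 10368/12901 = 508032.

508032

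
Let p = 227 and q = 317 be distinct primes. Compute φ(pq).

71416

φ(pq) = (p−1)(q−1) = 226 · 316 = 71416.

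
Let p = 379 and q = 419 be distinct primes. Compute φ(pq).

158004

φ(n) = (p − 1)(q − 1) = (379−1)(419−1) = 378·418 = 158004.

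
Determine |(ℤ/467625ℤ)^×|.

235200

Prime factorization: 467625 = 3 · 5^3 · 29 · 43.
φ(467625) = 467625 · (1 − 1/3) · (1 − 1/5) · (1 − 1/29) · (1 − 1/43)
       = 467625 · 9408/18705 = 235200.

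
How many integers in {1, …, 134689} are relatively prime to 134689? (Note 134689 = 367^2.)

φ(367^2) = 367^1·(367−1) = 367·366 = 134322.

134322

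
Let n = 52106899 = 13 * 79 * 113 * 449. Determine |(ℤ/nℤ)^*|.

46964736

φ(52106899) = 52106899 · (1 − 1/13) · (1 − 1/79) · (1 − 1/113) · (1 − 1/449)
       = 52106899 · 46964736/52106899 = 46964736.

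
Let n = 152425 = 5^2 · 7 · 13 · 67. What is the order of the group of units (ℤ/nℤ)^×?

95040

φ(5^2) = 5^1·(5−1) = 5·4 = 20.
φ(7) = 7 − 1 = 6.
φ(13) = 13 − 1 = 12.
φ(67) = 67 − 1 = 66.
Since φ is multiplicative, φ(152425) = 20 · 6 · 12 · 66 = 95040.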